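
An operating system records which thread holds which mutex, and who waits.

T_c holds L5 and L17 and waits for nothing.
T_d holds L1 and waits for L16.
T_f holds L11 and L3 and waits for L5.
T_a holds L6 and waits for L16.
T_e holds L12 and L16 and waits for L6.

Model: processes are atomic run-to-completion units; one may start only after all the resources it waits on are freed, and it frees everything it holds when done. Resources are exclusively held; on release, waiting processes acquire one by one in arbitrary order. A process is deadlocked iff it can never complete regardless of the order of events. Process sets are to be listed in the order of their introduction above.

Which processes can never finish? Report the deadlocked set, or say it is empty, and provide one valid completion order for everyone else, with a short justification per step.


The deadlocked set is T_d, T_a and T_e.
Key observation: T_e -> T_a -> T_e is a circular wait — nothing in it can go first; T_d waits into the deadlock from upstream.
A valid finishing order for the others: T_c, T_f.
Step-by-step check:
  run T_c (it waits on nothing); releases L5 and L17
  T_f: everything it awaited (L5) is free; runs, freeing L11 and L3


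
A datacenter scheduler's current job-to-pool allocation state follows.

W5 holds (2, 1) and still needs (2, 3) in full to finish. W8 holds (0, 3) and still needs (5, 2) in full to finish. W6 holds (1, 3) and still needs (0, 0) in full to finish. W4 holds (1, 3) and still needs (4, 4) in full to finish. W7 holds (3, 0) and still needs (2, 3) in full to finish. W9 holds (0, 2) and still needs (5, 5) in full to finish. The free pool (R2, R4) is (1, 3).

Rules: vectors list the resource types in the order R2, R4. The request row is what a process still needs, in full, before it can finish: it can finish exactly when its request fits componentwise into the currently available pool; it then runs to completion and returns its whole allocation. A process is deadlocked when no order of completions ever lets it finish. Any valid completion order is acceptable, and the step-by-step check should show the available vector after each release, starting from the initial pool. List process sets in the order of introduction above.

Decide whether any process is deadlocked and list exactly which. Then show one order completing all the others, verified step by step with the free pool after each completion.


No process is deadlocked.
Key observation: there is always a runnable process — W6 first — so the state unwinds completely.
One completion order for the rest: W6, W5, W4, W9, W7, W8. Walking it through:
  pool = (1, 3)
  W6 needs (0, 0) <= (1, 3) -> finishes; pool += (1, 3) = (2, 6)
  W5 needs (2, 3) <= (2, 6) -> finishes; pool += (2, 1) = (4, 7)
  W4 needs (4, 4) <= (4, 7) -> finishes; pool += (1, 3) = (5, 10)
  W9 needs (5, 5) <= (5, 10) -> finishes; pool += (0, 2) = (5, 12)
  W7 needs (2, 3) <= (5, 12) -> finishes; pool += (3, 0) = (8, 12)
  W8 needs (5, 2) <= (8, 12) -> finishes; pool += (0, 3) = (8, 15)


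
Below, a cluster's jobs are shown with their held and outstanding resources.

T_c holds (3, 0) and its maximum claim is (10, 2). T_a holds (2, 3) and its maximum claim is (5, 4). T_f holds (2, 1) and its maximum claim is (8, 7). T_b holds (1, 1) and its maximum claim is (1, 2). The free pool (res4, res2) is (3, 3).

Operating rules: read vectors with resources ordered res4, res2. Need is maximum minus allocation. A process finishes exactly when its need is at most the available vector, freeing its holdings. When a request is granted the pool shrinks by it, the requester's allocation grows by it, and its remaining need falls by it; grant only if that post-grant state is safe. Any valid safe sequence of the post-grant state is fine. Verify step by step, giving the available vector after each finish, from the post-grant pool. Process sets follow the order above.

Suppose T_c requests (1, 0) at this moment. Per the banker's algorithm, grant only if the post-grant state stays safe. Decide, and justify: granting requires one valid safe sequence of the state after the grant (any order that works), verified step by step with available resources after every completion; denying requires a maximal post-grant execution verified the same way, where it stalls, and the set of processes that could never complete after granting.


DENY — the pretend-granted state is unsafe.
Key observation: the wall is res4: completing T_b, T_a brings the pool only to (5, 7), and all the rest need more.
On the post-grant state, T_b, T_a is a maximal run — nothing extends it. Walking it through:
  pool = (2, 3)
  T_b needs (0, 1) <= (2, 3) -> finishes; pool += (1, 1) = (3, 4)
  T_a needs (3, 1) <= (3, 4) -> finishes; pool += (2, 3) = (5, 7)
  T_c cannot run: need (6, 2) vs free (5, 7) (insufficient res4)
  T_f cannot run: need (6, 6) vs free (5, 7) (insufficient res4)
Processes that could never finish after the grant: T_c and T_f.


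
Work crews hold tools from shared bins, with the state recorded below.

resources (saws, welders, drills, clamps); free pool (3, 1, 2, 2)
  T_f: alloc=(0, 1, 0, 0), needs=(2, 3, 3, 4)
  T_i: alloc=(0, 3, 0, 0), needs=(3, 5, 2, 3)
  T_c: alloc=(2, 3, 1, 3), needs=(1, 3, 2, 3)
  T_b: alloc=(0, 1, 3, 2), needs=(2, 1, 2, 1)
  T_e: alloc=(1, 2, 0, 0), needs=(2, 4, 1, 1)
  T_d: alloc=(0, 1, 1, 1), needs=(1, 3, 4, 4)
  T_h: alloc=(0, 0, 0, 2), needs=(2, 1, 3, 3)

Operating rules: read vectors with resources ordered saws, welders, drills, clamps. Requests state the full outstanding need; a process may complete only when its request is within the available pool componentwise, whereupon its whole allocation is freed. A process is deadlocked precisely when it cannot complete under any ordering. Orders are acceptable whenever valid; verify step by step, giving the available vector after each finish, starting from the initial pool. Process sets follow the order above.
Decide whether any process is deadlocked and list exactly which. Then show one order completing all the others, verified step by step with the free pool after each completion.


The deadlocked set is T_f, T_i, T_c, T_e and T_d.
Key observation: after T_b, T_h complete, (3, 2, 5, 6) is the best the pool ever gets, yet each leftover process wants more welders.
A valid finishing order for the others: T_b, T_h. Check, step by step:
  pool = (3, 1, 2, 2)
  T_b: need (2, 1, 2, 1) fits (3, 1, 2, 2); releases (0, 1, 3, 2), pool now (3, 2, 5, 4)
  T_h: need (2, 1, 3, 3) fits (3, 2, 5, 4); releases (0, 0, 0, 2), pool now (3, 2, 5, 6)
None of the blocked processes ever fits:
  blocked: T_f wants (2, 3, 3, 4), pool (3, 2, 5, 6) — not enough welders
  blocked: T_i wants (3, 5, 2, 3), pool (3, 2, 5, 6) — not enough welders
  blocked: T_c wants (1, 3, 2, 3), pool (3, 2, 5, 6) — not enough welders
  blocked: T_e wants (2, 4, 1, 1), pool (3, 2, 5, 6) — not enough welders
  blocked: T_d wants (1, 3, 4, 4), pool (3, 2, 5, 6) — not enough welders


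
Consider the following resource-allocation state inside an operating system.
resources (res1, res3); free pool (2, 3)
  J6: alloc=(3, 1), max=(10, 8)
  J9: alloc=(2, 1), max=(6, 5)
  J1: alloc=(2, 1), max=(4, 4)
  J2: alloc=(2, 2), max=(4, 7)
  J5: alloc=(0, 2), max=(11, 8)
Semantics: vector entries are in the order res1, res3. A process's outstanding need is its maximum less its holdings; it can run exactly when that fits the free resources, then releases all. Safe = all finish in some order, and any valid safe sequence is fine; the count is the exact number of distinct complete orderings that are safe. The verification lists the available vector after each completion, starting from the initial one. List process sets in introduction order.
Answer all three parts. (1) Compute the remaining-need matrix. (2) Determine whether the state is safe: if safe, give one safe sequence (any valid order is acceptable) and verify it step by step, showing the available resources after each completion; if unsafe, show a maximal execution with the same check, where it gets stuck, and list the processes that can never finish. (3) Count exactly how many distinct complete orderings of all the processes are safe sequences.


(1) Need matrix, components ordered res1, res3:
  J6: (7, 7)
  J9: (4, 4)
  J1: (2, 3)
  J2: (2, 5)
  J5: (11, 6)
(2) SAFE — a valid safe sequence is J1, J9, J2, J6, J5.
Key observation: J1 is the earliest step where a requested resource binds exactly: need (2, 3), pool (2, 3) at its turn.
Walking it through:
  pool = (2, 3)
  run J1 (needs (2, 3), free (2, 3)); after release of (2, 1) the pool is (4, 4)
  run J9 (needs (4, 4), free (4, 4)); after release of (2, 1) the pool is (6, 5)
  run J2 (needs (2, 5), free (6, 5)); after release of (2, 2) the pool is (8, 7)
  run J6 (needs (7, 7), free (8, 7)); after release of (3, 1) the pool is (11, 8)
  run J5 (needs (11, 6), free (11, 8)); after release of (0, 2) the pool is (11, 10)
(3) The exact count: 1 of the possible complete orderings is a safe sequence.


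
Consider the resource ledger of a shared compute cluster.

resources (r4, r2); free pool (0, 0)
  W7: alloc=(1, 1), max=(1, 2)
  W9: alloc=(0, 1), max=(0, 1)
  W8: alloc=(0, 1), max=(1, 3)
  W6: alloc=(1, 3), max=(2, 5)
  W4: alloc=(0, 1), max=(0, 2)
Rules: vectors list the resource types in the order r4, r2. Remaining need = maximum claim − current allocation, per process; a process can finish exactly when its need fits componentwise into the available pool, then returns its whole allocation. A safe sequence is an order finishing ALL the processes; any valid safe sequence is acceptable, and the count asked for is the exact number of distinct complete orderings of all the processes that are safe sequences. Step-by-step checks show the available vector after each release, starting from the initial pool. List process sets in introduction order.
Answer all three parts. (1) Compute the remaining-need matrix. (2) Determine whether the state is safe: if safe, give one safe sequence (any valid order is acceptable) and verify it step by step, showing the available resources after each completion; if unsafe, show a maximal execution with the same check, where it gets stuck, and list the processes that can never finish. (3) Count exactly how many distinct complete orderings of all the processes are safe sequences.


(1) Need matrix, components ordered r4, r2:
  W7: (0, 1)
  W9: (0, 0)
  W8: (1, 2)
  W6: (1, 2)
  W4: (0, 1)
(2) SAFE — a valid safe sequence is W9, W7, W8, W4, W6.
Key observation: at W7 the run first touches a limit — (0, 1) against (0, 1), exact on a resource it actually requests.
Step-by-step check:
  pool = (0, 0)
  run W9 (needs (0, 0), free (0, 0)); after release of (0, 1) the pool is (0, 1)
  run W7 (needs (0, 1), free (0, 1)); after release of (1, 1) the pool is (1, 2)
  run W8 (needs (1, 2), free (1, 2)); after release of (0, 1) the pool is (1, 3)
  run W4 (needs (0, 1), free (1, 3)); after release of (0, 1) the pool is (1, 4)
  run W6 (needs (1, 2), free (1, 4)); after release of (1, 3) the pool is (2, 7)
(3) Precisely 8 of the possible complete orderings are safe sequences.


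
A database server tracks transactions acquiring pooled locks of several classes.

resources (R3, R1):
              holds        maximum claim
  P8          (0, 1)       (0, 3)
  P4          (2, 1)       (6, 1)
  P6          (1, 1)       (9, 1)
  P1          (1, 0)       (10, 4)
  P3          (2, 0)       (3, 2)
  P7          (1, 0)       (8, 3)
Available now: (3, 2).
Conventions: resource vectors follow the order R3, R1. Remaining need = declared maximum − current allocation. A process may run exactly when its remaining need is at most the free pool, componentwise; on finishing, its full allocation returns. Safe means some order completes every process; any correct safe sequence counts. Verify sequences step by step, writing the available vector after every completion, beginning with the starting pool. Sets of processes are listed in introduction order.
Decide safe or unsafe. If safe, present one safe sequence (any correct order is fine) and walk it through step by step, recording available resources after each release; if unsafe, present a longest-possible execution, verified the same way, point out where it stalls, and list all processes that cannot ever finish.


SAFE. One safe sequence: P3, P4, P7, P6, P8, P1.
Key observation: P3 is the earliest step where a requested resource binds exactly: need (1, 2), pool (3, 2) at its turn.
Step-by-step check:
  pool = (3, 2)
  P3 needs (1, 2) <= (3, 2) -> finishes; pool += (2, 0) = (5, 2)
  P4 needs (4, 0) <= (5, 2) -> finishes; pool += (2, 1) = (7, 3)
  P7 needs (7, 3) <= (7, 3) -> finishes; pool += (1, 0) = (8, 3)
  P6 needs (8, 0) <= (8, 3) -> finishes; pool += (1, 1) = (9, 4)
  P8 needs (0, 2) <= (9, 4) -> finishes; pool += (0, 1) = (9, 5)
  P1 needs (9, 4) <= (9, 5) -> finishes; pool += (1, 0) = (10, 5)


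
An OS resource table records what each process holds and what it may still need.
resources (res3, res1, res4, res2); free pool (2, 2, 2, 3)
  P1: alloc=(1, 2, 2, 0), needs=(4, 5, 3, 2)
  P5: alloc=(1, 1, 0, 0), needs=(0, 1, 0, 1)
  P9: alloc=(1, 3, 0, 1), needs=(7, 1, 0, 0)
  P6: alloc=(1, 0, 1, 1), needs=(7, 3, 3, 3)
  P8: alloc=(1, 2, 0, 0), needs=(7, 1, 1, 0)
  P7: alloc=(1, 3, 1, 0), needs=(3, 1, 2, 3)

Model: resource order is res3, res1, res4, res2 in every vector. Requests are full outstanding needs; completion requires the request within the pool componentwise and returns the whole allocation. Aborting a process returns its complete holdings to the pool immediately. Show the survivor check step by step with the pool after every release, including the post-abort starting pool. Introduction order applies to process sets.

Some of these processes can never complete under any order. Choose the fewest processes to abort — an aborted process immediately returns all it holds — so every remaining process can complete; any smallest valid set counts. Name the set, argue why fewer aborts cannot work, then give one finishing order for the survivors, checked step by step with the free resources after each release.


Minimum abort set: P9 and P8.
Key observation: the deadlocked P6 becomes finishable only because P9 and P8 released (2, 5, 0, 1); it completes at step 4 below.
Minimality, checking each single-abort alternative: P1 alone leaves P9 blocked (short on res3); P5 alone leaves P9 blocked (short on res3); P9 alone leaves P6 blocked (short on res3); P6 alone leaves P9 blocked (short on res3); P8 alone leaves P9 blocked (short on res3); P7 alone leaves P9 blocked (short on res3).
One survivor order: P7, P5, P1, P6. Check, step by step (post-abort pool first):
  pool = (4, 7, 2, 4)
  P7: need (3, 1, 2, 3) fits (4, 7, 2, 4); releases (1, 3, 1, 0), pool now (5, 10, 3, 4)
  P5: need (0, 1, 0, 1) fits (5, 10, 3, 4); releases (1, 1, 0, 0), pool now (6, 11, 3, 4)
  P1: need (4, 5, 3, 2) fits (6, 11, 3, 4); releases (1, 2, 2, 0), pool now (7, 13, 5, 4)
  P6: need (7, 3, 3, 3) fits (7, 13, 5, 4); releases (1, 0, 1, 1), pool now (8, 13, 6, 5)


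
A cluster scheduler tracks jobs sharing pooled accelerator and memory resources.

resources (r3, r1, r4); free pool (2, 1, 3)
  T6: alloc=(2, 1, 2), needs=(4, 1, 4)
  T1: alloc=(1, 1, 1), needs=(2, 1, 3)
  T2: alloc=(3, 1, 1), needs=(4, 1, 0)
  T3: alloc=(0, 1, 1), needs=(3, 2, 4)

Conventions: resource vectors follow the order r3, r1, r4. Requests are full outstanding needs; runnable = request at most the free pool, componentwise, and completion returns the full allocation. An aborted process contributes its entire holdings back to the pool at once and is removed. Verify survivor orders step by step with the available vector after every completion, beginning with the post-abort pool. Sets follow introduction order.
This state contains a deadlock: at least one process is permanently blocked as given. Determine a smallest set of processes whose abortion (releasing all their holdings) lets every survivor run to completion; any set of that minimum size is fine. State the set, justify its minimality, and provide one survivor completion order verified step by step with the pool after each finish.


Abort T6.
Key observation: before aborting T6, T2 was permanently blocked — no order could ever run it; afterwards it completes at step 1.
Minimality: the empty abort set fails — the state is deadlocked as it stands.
One survivor order: T2, T3, T1. Step-by-step check (post-abort pool first):
  pool = (4, 2, 5)
  T2: need (4, 1, 0) fits (4, 2, 5); releases (3, 1, 1), pool now (7, 3, 6)
  T3: need (3, 2, 4) fits (7, 3, 6); releases (0, 1, 1), pool now (7, 4, 7)
  T1: need (2, 1, 3) fits (7, 4, 7); releases (1, 1, 1), pool now (8, 5, 8)


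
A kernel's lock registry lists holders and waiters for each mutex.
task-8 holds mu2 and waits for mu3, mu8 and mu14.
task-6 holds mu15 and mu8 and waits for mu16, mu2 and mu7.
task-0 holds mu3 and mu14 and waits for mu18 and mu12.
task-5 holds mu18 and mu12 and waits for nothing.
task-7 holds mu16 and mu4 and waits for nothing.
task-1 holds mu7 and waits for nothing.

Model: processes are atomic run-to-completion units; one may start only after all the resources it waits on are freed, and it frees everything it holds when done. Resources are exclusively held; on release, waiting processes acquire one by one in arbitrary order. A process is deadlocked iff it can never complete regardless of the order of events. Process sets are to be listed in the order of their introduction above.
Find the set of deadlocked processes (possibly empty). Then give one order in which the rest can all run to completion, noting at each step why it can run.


Deadlocked: task-8 and task-6.
Key observation: the wait chain closes on itself along task-8 -> task-6 -> task-8; no other process is dragged down with it.
A valid finishing order for the others: task-5, task-0, task-1, task-7.
Walking it through:
  run task-5 (it waits on nothing); releases mu18 and mu12
  task-0: everything it awaited (mu18 and mu12) is free; runs, freeing mu3 and mu14
  run task-1 (it waits on nothing); releases mu7
  run task-7 (it waits on nothing); releases mu16 and mu4


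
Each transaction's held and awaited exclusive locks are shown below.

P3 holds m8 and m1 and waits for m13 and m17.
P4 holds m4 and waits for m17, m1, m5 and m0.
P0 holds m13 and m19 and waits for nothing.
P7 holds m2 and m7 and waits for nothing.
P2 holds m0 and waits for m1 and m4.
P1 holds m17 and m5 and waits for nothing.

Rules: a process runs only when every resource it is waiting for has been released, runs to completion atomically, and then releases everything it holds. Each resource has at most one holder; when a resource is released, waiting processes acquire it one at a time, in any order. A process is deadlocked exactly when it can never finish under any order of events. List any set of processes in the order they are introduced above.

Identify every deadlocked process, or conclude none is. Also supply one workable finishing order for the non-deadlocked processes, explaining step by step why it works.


Deadlocked set: P4 and P2.
Key observation: along P4 -> P2 -> P4, each member waits on what the next one holds — a deadlock; no other process is dragged down with it.
The rest can finish in the order P1, P0, P3, P7.
Check, step by step:
  P1 waits on nothing -> runs at once and releases m17 and m5
  P0 waits on nothing -> runs at once and releases m13 and m19
  P3 waits on m13 and m17 — all released -> runs and releases m8 and m1
  P7 waits on nothing -> runs at once and releases m2 and m7


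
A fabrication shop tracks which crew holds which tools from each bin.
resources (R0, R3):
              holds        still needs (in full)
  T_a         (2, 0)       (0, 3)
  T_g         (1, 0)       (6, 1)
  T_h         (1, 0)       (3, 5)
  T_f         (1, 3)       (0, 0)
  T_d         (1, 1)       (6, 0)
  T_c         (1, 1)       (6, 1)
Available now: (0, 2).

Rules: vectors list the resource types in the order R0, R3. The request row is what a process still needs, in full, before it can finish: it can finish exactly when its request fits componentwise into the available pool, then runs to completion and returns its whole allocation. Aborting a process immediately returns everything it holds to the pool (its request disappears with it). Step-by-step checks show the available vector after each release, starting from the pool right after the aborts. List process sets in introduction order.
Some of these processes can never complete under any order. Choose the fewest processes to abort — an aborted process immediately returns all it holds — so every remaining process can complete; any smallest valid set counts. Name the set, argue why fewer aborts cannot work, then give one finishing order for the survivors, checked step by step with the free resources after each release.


Minimum abort set: T_d and T_c.
Key observation: the deadlocked T_g becomes finishable only because T_d and T_c released (2, 2); it completes at step 4 below.
Minimality, checking each single-abort alternative: T_a alone leaves T_g blocked (short on R0); T_g alone leaves T_d blocked (short on R0); T_h alone leaves T_g blocked (short on R0); T_f alone leaves T_g blocked (short on R0); T_d alone leaves T_g blocked (short on R0); T_c alone leaves T_g blocked (short on R0).
One survivor order: T_f, T_h, T_a, T_g. Verifying each step (post-abort pool first):
  pool = (2, 4)
  T_f: need (0, 0) fits (2, 4); releases (1, 3), pool now (3, 7)
  T_h: need (3, 5) fits (3, 7); releases (1, 0), pool now (4, 7)
  T_a: need (0, 3) fits (4, 7); releases (2, 0), pool now (6, 7)
  T_g: need (6, 1) fits (6, 7); releases (1, 0), pool now (7, 7)


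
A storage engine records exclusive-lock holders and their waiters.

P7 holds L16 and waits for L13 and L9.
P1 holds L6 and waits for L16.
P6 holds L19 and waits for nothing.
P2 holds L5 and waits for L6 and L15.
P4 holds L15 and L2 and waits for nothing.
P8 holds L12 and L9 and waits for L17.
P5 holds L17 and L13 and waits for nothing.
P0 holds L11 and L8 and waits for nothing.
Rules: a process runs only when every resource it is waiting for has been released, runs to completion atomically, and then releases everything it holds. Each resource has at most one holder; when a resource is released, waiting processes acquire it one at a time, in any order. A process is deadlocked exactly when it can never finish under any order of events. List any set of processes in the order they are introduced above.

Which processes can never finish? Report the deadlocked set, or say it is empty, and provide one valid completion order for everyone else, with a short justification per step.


No process is deadlocked.
Key observation: there is no circular wait here — follow any chain and it reaches a process that is free to run now.
The rest can finish in the order P5, P8, P6, P4, P0, P7, P1, P2.
Verifying each step:
  P5 waits on nothing -> runs at once and releases L17 and L13
  P8 waits on L17 — all released -> runs and releases L12 and L9
  P6 waits on nothing -> runs at once and releases L19
  P4 waits on nothing -> runs at once and releases L15 and L2
  P0 waits on nothing -> runs at once and releases L11 and L8
  P7 waits on L13 and L9 — all released -> runs and releases L16
  P1 waits on L16 — all released -> runs and releases L6
  P2 waits on L6 and L15 — all released -> runs and releases L5


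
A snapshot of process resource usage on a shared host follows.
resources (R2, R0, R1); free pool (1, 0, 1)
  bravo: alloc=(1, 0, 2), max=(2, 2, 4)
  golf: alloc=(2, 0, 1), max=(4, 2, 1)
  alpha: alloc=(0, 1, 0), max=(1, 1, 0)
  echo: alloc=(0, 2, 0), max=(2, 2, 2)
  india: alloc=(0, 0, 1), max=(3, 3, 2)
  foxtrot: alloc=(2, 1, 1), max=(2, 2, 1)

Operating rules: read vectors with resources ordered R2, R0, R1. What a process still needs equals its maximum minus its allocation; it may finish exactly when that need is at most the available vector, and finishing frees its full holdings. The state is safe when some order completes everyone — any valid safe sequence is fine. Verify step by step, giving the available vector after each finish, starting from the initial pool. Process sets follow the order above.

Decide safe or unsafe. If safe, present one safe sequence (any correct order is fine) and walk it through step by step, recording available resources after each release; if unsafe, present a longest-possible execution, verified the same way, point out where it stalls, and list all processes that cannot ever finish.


SAFE. One safe sequence: alpha, foxtrot, echo, india, golf, bravo.
Key observation: alpha marks the first exact bind of the order: its need (1, 0, 0) fits the free (1, 0, 1) with zero slack on a requested resource.
Walking it through:
  pool = (1, 0, 1)
  run alpha (needs (1, 0, 0), free (1, 0, 1)); after release of (0, 1, 0) the pool is (1, 1, 1)
  run foxtrot (needs (0, 1, 0), free (1, 1, 1)); after release of (2, 1, 1) the pool is (3, 2, 2)
  run echo (needs (2, 0, 2), free (3, 2, 2)); after release of (0, 2, 0) the pool is (3, 4, 2)
  run india (needs (3, 3, 1), free (3, 4, 2)); after release of (0, 0, 1) the pool is (3, 4, 3)
  run golf (needs (2, 2, 0), free (3, 4, 3)); after release of (2, 0, 1) the pool is (5, 4, 4)
  run bravo (needs (1, 2, 2), free (5, 4, 4)); after release of (1, 0, 2) the pool is (6, 4, 6)


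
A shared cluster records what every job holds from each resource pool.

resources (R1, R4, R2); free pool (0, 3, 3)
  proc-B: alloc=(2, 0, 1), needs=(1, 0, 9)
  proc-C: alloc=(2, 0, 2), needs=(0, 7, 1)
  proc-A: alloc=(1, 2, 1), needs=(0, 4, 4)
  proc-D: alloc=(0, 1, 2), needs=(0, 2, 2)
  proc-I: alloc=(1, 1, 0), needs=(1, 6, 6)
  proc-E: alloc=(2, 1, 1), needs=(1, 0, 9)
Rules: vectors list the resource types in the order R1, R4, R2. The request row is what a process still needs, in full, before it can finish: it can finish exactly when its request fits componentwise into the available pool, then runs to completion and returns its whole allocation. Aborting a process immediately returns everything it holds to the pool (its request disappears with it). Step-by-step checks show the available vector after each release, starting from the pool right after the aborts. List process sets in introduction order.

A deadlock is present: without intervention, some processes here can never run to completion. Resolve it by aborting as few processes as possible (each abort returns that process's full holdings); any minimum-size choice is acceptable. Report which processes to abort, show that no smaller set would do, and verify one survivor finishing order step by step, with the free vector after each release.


Minimum abort set: proc-B.
Key observation: proc-E had no path to completion before; after the abort of proc-B ((2, 0, 1) returned), step 5 is where it fits.
Minimality: the empty abort set fails — the state is deadlocked as it stands.
The survivors complete as proc-D, proc-A, proc-I, proc-C, proc-E. Verifying each step (starting from the post-abort pool):
  pool = (2, 3, 4)
  proc-D: need (0, 2, 2) fits (2, 3, 4); releases (0, 1, 2), pool now (2, 4, 6)
  proc-A: need (0, 4, 4) fits (2, 4, 6); releases (1, 2, 1), pool now (3, 6, 7)
  proc-I: need (1, 6, 6) fits (3, 6, 7); releases (1, 1, 0), pool now (4, 7, 7)
  proc-C: need (0, 7, 1) fits (4, 7, 7); releases (2, 0, 2), pool now (6, 7, 9)
  proc-E: need (1, 0, 9) fits (6, 7, 9); releases (2, 1, 1), pool now (8, 8, 10)


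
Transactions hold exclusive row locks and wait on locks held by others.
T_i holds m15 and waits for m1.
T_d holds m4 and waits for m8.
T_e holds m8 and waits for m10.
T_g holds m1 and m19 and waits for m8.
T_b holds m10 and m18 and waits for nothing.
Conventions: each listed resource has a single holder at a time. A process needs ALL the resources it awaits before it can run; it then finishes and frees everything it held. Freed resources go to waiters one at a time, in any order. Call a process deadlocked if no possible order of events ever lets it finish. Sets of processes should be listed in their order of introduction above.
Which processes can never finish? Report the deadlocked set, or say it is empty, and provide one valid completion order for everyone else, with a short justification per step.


The deadlocked set is empty.
Key observation: the wait graph is acyclic; completion cascades from the unblocked processes through everyone else.
The rest can finish in the order T_b, T_e, T_g, T_i, T_d.
Walking it through:
  T_b: no waits; runs immediately, freeing m10 and m18
  T_e waits on m10 — all released -> runs and releases m8
  T_g waits on m8 — all released -> runs and releases m1 and m19
  T_i waits on m1 — all released -> runs and releases m15
  T_d waits on m8 — all released -> runs and releases m4


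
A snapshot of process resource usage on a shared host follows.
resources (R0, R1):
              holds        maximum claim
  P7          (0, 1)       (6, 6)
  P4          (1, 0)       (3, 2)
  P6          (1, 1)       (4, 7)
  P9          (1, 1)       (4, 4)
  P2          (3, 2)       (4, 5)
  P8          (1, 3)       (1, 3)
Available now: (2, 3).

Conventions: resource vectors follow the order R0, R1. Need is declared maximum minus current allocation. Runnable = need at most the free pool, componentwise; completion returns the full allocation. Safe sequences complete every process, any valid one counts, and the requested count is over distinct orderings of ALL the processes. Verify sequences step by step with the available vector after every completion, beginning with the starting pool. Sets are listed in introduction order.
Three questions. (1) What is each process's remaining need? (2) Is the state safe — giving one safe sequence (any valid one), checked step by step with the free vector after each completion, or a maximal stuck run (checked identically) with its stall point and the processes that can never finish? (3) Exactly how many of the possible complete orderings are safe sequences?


(1) Outstanding need per process (order R0, R1):
  P7: (6, 5)
  P4: (2, 2)
  P6: (3, 6)
  P9: (3, 3)
  P2: (1, 3)
  P8: (0, 0)
(2) SAFE. One safe sequence: P8, P9, P2, P7, P4, P6.
Key observation: the order's first zero-slack moment is P9 ((3, 3) needed, (3, 6) free — a requested resource with nothing to spare).
Step-by-step check:
  pool = (2, 3)
  P8: need (0, 0) fits (2, 3); releases (1, 3), pool now (3, 6)
  P9: need (3, 3) fits (3, 6); releases (1, 1), pool now (4, 7)
  P2: need (1, 3) fits (4, 7); releases (3, 2), pool now (7, 9)
  P7: need (6, 5) fits (7, 9); releases (0, 1), pool now (7, 10)
  P4: need (2, 2) fits (7, 10); releases (1, 0), pool now (8, 10)
  P6: need (3, 6) fits (8, 10); releases (1, 1), pool now (9, 11)
(3) The exact count: 174 of the possible complete orderings are safe sequences.


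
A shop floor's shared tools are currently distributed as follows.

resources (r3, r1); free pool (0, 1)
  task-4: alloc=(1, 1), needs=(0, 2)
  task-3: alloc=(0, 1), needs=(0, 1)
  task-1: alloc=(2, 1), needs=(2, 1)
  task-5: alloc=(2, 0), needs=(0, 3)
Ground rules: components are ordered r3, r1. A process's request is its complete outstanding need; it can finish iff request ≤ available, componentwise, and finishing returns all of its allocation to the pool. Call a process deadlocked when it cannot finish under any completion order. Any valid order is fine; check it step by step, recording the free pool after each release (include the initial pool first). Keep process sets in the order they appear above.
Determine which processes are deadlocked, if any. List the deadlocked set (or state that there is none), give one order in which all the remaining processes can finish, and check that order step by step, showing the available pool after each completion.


Nothing here is deadlocked.
Key observation: there is always a runnable process — task-3 first — so the state unwinds completely.
A valid finishing order for the others: task-3, task-4, task-5, task-1. Walking it through:
  pool = (0, 1)
  task-3: need (0, 1) fits (0, 1); releases (0, 1), pool now (0, 2)
  task-4: need (0, 2) fits (0, 2); releases (1, 1), pool now (1, 3)
  task-5: need (0, 3) fits (1, 3); releases (2, 0), pool now (3, 3)
  task-1: need (2, 1) fits (3, 3); releases (2, 1), pool now (5, 4)


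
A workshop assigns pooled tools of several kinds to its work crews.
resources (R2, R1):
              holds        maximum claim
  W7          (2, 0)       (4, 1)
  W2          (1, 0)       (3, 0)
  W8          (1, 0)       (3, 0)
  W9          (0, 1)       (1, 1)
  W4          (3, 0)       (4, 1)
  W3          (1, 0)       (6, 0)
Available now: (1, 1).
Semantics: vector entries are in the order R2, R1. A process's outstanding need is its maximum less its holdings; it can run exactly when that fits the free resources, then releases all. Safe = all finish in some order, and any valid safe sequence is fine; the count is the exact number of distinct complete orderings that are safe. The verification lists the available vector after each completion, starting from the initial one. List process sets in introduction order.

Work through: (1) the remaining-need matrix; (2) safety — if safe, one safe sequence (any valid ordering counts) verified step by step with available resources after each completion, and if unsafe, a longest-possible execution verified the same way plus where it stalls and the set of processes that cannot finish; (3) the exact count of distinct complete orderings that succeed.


(1) Remaining need (order R2, R1):
  W7: (2, 1)
  W2: (2, 0)
  W8: (2, 0)
  W9: (1, 0)
  W4: (1, 1)
  W3: (5, 0)
(2) SAFE. One safe sequence: W4, W8, W9, W7, W3, W2.
Key observation: W4 marks the first exact bind of the order: its need (1, 1) fits the free (1, 1) with zero slack on a requested resource.
Step-by-step check:
  pool = (1, 1)
  W4 needs (1, 1) <= (1, 1) -> finishes; pool += (3, 0) = (4, 1)
  W8 needs (2, 0) <= (4, 1) -> finishes; pool += (1, 0) = (5, 1)
  W9 needs (1, 0) <= (5, 1) -> finishes; pool += (0, 1) = (5, 2)
  W7 needs (2, 1) <= (5, 2) -> finishes; pool += (2, 0) = (7, 2)
  W3 needs (5, 0) <= (7, 2) -> finishes; pool += (1, 0) = (8, 2)
  W2 needs (2, 0) <= (8, 2) -> finishes; pool += (1, 0) = (9, 2)
(3) Exactly 108 of the possible complete orderings are safe sequences.


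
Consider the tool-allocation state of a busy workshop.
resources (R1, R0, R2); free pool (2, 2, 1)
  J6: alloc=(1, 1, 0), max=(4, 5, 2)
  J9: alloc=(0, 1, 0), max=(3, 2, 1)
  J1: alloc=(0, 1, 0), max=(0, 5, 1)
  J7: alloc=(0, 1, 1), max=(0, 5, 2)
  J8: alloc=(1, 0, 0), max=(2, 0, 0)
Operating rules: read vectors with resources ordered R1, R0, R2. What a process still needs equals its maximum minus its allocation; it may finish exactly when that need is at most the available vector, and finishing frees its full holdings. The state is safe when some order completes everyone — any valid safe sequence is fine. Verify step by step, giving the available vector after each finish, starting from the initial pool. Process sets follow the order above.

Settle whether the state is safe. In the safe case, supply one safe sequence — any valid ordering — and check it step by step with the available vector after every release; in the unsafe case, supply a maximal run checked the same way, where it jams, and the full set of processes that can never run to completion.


UNSAFE — no complete ordering exists.
Key observation: once J8, J9 finish, the pool peaks at (3, 3, 1) — and every remaining process still needs more R0 than that.
A maximal execution: J8, J9 — then nothing else fits. Verifying each step:
  pool = (2, 2, 1)
  run J8 (needs (1, 0, 0), free (2, 2, 1)); after release of (1, 0, 0) the pool is (3, 2, 1)
  run J9 (needs (3, 1, 1), free (3, 2, 1)); after release of (0, 1, 0) the pool is (3, 3, 1)
  J6 still needs (3, 4, 2) but only (3, 3, 1) is free — short on R0 and R2
  J1 still needs (0, 4, 1) but only (3, 3, 1) is free — short on R0
  J7 still needs (0, 4, 1) but only (3, 3, 1) is free — short on R0
Permanently blocked: J6, J1 and J7.


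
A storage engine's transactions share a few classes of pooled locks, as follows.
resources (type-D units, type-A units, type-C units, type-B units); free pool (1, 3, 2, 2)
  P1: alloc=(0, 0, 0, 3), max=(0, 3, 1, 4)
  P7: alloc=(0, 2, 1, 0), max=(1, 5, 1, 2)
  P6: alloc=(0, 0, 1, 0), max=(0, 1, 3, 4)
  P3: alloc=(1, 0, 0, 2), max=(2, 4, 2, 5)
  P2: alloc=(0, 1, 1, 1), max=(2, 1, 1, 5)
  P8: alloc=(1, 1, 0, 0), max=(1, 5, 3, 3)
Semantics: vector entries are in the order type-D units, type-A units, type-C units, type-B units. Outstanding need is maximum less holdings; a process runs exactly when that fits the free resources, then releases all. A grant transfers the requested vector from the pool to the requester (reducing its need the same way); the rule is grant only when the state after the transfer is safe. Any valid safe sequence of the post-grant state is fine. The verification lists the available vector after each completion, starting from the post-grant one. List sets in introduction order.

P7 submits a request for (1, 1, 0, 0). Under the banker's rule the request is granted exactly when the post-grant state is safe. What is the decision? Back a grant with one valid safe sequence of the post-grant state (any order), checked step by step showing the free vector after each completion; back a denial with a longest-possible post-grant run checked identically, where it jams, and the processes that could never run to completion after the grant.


GRANT. The post-grant state is safe; one safe sequence: P7, P1, P8, P3, P6, P2.
Key observation: after the grant the pool drops to (0, 2, 2, 2), which still lets P7 finish first and unwind the rest.
Step-by-step check of the post-grant state:
  pool = (0, 2, 2, 2)
  run P7 (needs (0, 2, 0, 2), free (0, 2, 2, 2)); after release of (1, 3, 1, 0) the pool is (1, 5, 3, 2)
  run P1 (needs (0, 3, 1, 1), free (1, 5, 3, 2)); after release of (0, 0, 0, 3) the pool is (1, 5, 3, 5)
  run P8 (needs (0, 4, 3, 3), free (1, 5, 3, 5)); after release of (1, 1, 0, 0) the pool is (2, 6, 3, 5)
  run P3 (needs (1, 4, 2, 3), free (2, 6, 3, 5)); after release of (1, 0, 0, 2) the pool is (3, 6, 3, 7)
  run P6 (needs (0, 1, 2, 4), free (3, 6, 3, 7)); after release of (0, 0, 1, 0) the pool is (3, 6, 4, 7)
  run P2 (needs (2, 0, 0, 4), free (3, 6, 4, 7)); after release of (0, 1, 1, 1) the pool is (3, 7, 5, 8)


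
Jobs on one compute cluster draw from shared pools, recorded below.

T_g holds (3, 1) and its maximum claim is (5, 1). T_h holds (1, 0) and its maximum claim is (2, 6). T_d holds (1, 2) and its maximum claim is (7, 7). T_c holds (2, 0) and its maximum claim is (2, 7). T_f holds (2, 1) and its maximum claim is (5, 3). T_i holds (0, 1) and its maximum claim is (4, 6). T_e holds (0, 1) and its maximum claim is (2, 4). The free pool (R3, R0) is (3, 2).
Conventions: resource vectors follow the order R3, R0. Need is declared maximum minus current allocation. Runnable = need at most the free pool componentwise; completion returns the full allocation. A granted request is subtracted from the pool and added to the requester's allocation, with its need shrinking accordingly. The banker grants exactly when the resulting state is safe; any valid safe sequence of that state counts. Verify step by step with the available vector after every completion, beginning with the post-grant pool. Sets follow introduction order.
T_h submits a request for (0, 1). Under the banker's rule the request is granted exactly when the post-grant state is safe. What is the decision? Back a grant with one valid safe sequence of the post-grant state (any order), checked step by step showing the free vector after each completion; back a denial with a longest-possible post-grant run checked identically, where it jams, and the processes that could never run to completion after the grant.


DENY: after the grant no complete ordering would exist.
Key observation: even finishing T_g, T_f, T_e leaves just (8, 4) free — too little R0 for any of the remaining processes.
On the post-grant state, T_g, T_f, T_e is a maximal run — nothing extends it. Verifying each step:
  pool = (3, 1)
  run T_g (needs (2, 0), free (3, 1)); after release of (3, 1) the pool is (6, 2)
  run T_f (needs (3, 2), free (6, 2)); after release of (2, 1) the pool is (8, 3)
  run T_e (needs (2, 3), free (8, 3)); after release of (0, 1) the pool is (8, 4)
  blocked: T_h wants (1, 5), pool (8, 4) — not enough R0
  blocked: T_d wants (6, 5), pool (8, 4) — not enough R0
  blocked: T_c wants (0, 7), pool (8, 4) — not enough R0
  blocked: T_i wants (4, 5), pool (8, 4) — not enough R0
Processes that could never finish after the grant: T_h, T_d, T_c and T_i.
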